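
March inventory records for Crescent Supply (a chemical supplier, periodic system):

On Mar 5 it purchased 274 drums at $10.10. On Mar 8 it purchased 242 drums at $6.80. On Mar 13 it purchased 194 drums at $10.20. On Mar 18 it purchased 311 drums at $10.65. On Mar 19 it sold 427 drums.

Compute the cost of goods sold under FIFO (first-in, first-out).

COGS = $3,807.80

Mar 19, 427 sold [FIFO — oldest first]: 274 @ $10.10 + 153 @ $6.80 = $3,807.80
Ending inventory: 89 @ $6.80 + 194 @ $10.20 + 311 @ $10.65 = $5,896.15
Check: goods available $9,703.95 = COGS $3,807.80 + ending $5,896.15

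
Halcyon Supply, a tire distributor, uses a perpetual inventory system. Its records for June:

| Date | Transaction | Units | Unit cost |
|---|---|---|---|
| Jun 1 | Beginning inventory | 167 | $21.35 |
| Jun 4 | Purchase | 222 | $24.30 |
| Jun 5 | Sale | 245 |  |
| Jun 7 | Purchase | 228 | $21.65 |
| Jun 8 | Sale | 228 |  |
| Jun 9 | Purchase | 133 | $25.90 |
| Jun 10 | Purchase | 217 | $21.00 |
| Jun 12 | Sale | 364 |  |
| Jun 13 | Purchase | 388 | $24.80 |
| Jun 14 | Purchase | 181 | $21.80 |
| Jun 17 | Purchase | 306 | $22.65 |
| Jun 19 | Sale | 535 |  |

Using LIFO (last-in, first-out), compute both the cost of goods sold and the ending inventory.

Jun 5, 245 sold [LIFO — newest first]: 222 @ $24.30 + 23 @ $21.35 = $5,885.65
Jun 8, 228 sold [LIFO — newest first]: 228 @ $21.65 = $4,936.20
Jun 12, 364 sold [LIFO — newest first]: 217 @ $21.00 + 133 @ $25.90 + 14 @ $21.35 = $8,300.60
Jun 19, 535 sold [LIFO — newest first]: 306 @ $22.65 + 181 @ $21.80 + 48 @ $24.80 = $12,067.10
Total COGS = $5,885.65 + $4,936.20 + $8,300.60 + $12,067.10 = $31,189.55
Ending inventory: 130 @ $21.35 + 340 @ $24.80 = $11,207.50

COGS = $31,189.55; ending inventory = $11,207.50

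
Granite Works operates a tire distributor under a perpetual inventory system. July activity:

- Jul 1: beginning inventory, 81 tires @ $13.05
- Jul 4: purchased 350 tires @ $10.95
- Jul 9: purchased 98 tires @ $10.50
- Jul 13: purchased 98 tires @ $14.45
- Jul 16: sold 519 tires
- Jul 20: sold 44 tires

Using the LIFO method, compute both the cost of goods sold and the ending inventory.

Jul 16, 519 sold [LIFO — newest first]: 98 @ $14.45 + 98 @ $10.50 + 323 @ $10.95 = $5,981.95
Jul 20, 44 sold [LIFO — newest first]: 27 @ $10.95 + 17 @ $13.05 = $517.50
Total COGS = $5,981.95 + $517.50 = $6,499.45
Ending inventory: 64 @ $13.05 = $835.20

COGS = $6,499.45; ending inventory = $835.20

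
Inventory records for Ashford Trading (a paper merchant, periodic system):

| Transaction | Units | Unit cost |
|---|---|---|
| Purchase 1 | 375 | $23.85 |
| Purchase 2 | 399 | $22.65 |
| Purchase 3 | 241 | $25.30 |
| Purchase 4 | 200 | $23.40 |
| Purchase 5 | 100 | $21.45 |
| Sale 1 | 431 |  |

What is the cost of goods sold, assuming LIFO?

COGS = $10,139.30

Sale 1 (431) [LIFO — newest first]: 100 @ $21.45 + 200 @ $23.40 + 131 @ $25.30 = $10,139.30
Ending inventory: 375 @ $23.85 + 399 @ $22.65 + 110 @ $25.30 = $20,764.10
Check: goods available $30,903.40 = COGS $10,139.30 + ending $20,764.10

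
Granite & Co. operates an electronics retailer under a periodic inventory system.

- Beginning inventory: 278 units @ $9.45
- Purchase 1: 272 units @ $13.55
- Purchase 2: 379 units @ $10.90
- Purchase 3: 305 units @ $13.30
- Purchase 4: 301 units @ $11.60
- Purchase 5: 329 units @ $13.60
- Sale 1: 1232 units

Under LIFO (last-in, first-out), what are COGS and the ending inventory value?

COGS = $15,259.80; ending inventory = $7,206.50

Sale 1 (1232) [LIFO — newest first]: 329 @ $13.60 + 301 @ $11.60 + 305 @ $13.30 + 297 @ $10.90 = $15,259.80
Ending inventory: 278 @ $9.45 + 272 @ $13.55 + 82 @ $10.90 = $7,206.50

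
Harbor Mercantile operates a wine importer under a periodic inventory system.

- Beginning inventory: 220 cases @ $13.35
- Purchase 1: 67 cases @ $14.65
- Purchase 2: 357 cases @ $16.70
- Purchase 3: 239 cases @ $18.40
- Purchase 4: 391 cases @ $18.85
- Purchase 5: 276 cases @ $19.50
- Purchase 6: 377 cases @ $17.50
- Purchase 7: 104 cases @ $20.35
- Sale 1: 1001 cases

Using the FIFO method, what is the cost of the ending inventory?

Sale 1 (1001) [FIFO — oldest first]: 220 @ $13.35 + 67 @ $14.65 + 357 @ $16.70 + 239 @ $18.40 + 118 @ $18.85 = $16,502.35
Ending inventory: 273 @ $18.85 + 276 @ $19.50 + 377 @ $17.50 + 104 @ $20.35 = $19,241.95

Ending inventory = $19,241.95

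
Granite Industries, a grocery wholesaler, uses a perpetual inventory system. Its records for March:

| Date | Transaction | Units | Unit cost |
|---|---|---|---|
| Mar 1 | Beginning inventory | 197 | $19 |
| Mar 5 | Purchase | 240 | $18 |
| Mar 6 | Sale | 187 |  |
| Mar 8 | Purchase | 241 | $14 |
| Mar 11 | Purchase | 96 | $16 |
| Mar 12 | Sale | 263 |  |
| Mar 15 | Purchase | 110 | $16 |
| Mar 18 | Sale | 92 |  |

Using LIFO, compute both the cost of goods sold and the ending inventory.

COGS = $8,712; ending inventory = $6,021

Mar 6, 187 sold [LIFO — newest first]: 187 @ $18 = $3,366
Mar 12, 263 sold [LIFO — newest first]: 96 @ $16 + 167 @ $14 = $3,874
Mar 18, 92 sold [LIFO — newest first]: 92 @ $16 = $1,472
Total COGS = $3,366 + $3,874 + $1,472 = $8,712
Ending inventory: 197 @ $19 + 53 @ $18 + 74 @ $14 + 18 @ $16 = $6,021
Check: goods available $14,733 = COGS $8,712 + ending $6,021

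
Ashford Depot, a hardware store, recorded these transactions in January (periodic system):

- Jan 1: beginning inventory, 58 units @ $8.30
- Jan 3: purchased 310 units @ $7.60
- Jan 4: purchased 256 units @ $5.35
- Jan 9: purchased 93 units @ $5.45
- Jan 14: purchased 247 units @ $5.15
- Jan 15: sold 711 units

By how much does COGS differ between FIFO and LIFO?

$658.65

FIFO COGS: 58 @ $8.30 + 310 @ $7.60 + 256 @ $5.35 + 87 @ $5.45 = $4,681.15
LIFO COGS: 247 @ $5.15 + 93 @ $5.45 + 256 @ $5.35 + 115 @ $7.60 = $4,022.50
Difference = |$4,681.15 − $4,022.50| = $658.65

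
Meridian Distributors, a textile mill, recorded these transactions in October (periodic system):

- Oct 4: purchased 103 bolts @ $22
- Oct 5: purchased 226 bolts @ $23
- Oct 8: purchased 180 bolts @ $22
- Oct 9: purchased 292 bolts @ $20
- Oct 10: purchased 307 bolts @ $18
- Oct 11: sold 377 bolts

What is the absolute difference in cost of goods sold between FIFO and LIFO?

$1,594

FIFO COGS: 103 @ $22 + 226 @ $23 + 48 @ $22 = $8,520
LIFO COGS: 307 @ $18 + 70 @ $20 = $6,926
Difference = |$8,520 − $6,926| = $1,594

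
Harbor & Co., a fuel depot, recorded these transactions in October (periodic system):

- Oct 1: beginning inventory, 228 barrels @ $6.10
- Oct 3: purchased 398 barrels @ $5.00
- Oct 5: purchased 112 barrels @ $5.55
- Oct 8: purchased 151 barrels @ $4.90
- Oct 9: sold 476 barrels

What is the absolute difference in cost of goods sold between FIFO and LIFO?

FIFO COGS: 228 @ $6.10 + 248 @ $5.00 = $2,630.80
LIFO COGS: 151 @ $4.90 + 112 @ $5.55 + 213 @ $5.00 = $2,426.50
Difference = |$2,630.80 − $2,426.50| = $204.30

$204.30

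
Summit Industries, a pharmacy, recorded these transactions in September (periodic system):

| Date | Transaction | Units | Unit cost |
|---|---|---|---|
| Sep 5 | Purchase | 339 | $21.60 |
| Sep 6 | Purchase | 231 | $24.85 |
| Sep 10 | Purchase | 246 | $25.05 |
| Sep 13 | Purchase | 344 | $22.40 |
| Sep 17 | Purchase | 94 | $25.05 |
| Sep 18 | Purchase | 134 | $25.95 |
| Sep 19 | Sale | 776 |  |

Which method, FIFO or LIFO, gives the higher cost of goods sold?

FIFO COGS: 339 @ $21.60 + 231 @ $24.85 + 206 @ $25.05 = $18,223.05
LIFO COGS: 134 @ $25.95 + 94 @ $25.05 + 344 @ $22.40 + 204 @ $25.05 = $18,647.80

LIFO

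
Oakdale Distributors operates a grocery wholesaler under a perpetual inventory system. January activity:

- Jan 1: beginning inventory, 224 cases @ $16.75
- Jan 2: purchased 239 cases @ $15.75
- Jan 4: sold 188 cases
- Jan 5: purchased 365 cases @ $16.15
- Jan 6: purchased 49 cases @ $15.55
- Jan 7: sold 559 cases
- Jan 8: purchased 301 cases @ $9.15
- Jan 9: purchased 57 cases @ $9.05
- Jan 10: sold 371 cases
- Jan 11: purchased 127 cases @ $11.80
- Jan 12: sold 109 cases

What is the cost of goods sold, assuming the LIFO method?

COGS = $16,769.40

Jan 4, 188 sold [LIFO — newest first]: 188 @ $15.75 = $2,961.00
Jan 7, 559 sold [LIFO — newest first]: 49 @ $15.55 + 365 @ $16.15 + 51 @ $15.75 + 94 @ $16.75 = $9,034.45
Jan 10, 371 sold [LIFO — newest first]: 57 @ $9.05 + 301 @ $9.15 + 13 @ $16.75 = $3,487.75
Jan 12, 109 sold [LIFO — newest first]: 109 @ $11.80 = $1,286.20
Total COGS = $2,961.00 + $9,034.45 + $3,487.75 + $1,286.20 = $16,769.40
Ending inventory: 117 @ $16.75 + 18 @ $11.80 = $2,172.15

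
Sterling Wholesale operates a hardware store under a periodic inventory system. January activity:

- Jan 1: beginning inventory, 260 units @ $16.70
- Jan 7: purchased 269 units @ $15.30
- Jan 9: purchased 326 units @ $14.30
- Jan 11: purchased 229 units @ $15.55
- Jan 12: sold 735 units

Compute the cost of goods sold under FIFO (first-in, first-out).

COGS = $11,403.50

Jan 12, 735 sold [FIFO — oldest first]: 260 @ $16.70 + 269 @ $15.30 + 206 @ $14.30 = $11,403.50
Ending inventory: 120 @ $14.30 + 229 @ $15.55 = $5,276.95
Check: goods available $16,680.45 = COGS $11,403.50 + ending $5,276.95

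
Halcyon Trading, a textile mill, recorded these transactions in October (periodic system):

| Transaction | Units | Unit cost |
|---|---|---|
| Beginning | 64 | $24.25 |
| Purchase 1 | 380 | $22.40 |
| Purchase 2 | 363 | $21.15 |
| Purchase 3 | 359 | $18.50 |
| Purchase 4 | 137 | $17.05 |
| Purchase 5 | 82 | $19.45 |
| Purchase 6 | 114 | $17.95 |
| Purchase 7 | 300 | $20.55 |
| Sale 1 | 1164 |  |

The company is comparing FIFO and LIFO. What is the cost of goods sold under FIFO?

FIFO COGS: 64 @ $24.25 + 380 @ $22.40 + 363 @ $21.15 + 357 @ $18.50 = $24,345.95
LIFO COGS: 300 @ $20.55 + 114 @ $17.95 + 82 @ $19.45 + 137 @ $17.05 + 359 @ $18.50 + 172 @ $21.15 = $22,421.35

COGS = $24,345.95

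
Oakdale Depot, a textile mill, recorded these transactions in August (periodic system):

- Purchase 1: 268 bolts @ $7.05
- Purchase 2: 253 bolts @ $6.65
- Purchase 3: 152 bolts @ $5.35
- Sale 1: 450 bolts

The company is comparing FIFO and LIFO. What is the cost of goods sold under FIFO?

FIFO COGS: 268 @ $7.05 + 182 @ $6.65 = $3,099.70
LIFO COGS: 152 @ $5.35 + 253 @ $6.65 + 45 @ $7.05 = $2,812.90

COGS = $3,099.70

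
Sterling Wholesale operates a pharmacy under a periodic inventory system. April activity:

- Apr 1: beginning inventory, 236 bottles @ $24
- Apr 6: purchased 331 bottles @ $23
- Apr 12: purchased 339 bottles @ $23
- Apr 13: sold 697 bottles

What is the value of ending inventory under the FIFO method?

Apr 13, 697 sold [FIFO — oldest first]: 236 @ $24 + 331 @ $23 + 130 @ $23 = $16,267
Ending inventory: 209 @ $23 = $4,807
Check: goods available $21,074 = COGS $16,267 + ending $4,807

Ending inventory = $4,807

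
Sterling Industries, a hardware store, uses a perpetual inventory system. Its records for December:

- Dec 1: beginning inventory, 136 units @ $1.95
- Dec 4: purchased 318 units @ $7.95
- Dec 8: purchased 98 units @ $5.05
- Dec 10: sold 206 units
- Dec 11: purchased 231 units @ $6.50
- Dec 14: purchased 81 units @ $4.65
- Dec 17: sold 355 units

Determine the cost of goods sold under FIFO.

COGS = $3,346.70

Dec 10, 206 sold [FIFO — oldest first]: 136 @ $1.95 + 70 @ $7.95 = $821.70
Dec 17, 355 sold [FIFO — oldest first]: 248 @ $7.95 + 98 @ $5.05 + 9 @ $6.50 = $2,525.00
Total COGS = $821.70 + $2,525.00 = $3,346.70
Ending inventory: 222 @ $6.50 + 81 @ $4.65 = $1,819.65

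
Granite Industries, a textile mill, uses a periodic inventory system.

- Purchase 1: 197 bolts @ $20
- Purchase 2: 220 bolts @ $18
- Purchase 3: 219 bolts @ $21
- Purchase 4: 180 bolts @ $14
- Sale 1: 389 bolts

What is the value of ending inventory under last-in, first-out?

Sale 1 (389) [LIFO — newest first]: 180 @ $14 + 209 @ $21 = $6,909
Ending inventory: 197 @ $20 + 220 @ $18 + 10 @ $21 = $8,110

Ending inventory = $8,110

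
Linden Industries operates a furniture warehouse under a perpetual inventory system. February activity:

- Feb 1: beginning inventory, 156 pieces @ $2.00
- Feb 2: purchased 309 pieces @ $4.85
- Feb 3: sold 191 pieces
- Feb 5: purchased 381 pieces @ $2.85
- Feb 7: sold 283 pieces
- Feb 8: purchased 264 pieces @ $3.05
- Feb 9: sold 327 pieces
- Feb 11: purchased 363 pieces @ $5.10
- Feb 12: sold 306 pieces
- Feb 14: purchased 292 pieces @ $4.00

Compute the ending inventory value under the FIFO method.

Feb 3, 191 sold [FIFO — oldest first]: 156 @ $2.00 + 35 @ $4.85 = $481.75
Feb 7, 283 sold [FIFO — oldest first]: 274 @ $4.85 + 9 @ $2.85 = $1,354.55
Feb 9, 327 sold [FIFO — oldest first]: 327 @ $2.85 = $931.95
Feb 12, 306 sold [FIFO — oldest first]: 45 @ $2.85 + 261 @ $3.05 = $924.30
Total COGS = $481.75 + $1,354.55 + $931.95 + $924.30 = $3,692.55
Ending inventory: 3 @ $3.05 + 363 @ $5.10 + 292 @ $4.00 = $3,028.45
Check: goods available $6,721.00 = COGS $3,692.55 + ending $3,028.45

Ending inventory = $3,028.45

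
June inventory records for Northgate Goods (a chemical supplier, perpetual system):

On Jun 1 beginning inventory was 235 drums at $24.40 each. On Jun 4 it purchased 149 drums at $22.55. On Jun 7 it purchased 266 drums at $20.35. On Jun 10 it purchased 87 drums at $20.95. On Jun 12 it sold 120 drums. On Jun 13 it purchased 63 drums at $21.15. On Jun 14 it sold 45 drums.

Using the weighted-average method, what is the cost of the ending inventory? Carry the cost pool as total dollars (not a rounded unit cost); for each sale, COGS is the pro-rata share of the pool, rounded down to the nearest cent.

After Jun 1: 235 on hand, pool $5,734.00 (≈ $24.4000 each)
After Jun 4: 384 on hand, pool $9,093.95 (≈ $23.6822 each)
After Jun 7: 650 on hand, pool $14,507.05 (≈ $22.3185 each)
After Jun 10: 737 on hand, pool $16,329.70 (≈ $22.1570 each)
Jun 12, sell 120: 120/737 × $16,329.70 → $2,658.83
After Jun 13: 680 on hand, pool $15,003.32 (≈ $22.0637 each)
Jun 14, sell 45: 45/680 × $15,003.32 → $992.86
Total COGS = $2,658.83 + $992.86 = $3,651.69
Ending inventory (cost pool remaining) = $14,010.46
Check: goods available $17,662.15 = COGS $3,651.69 + ending $14,010.46

Ending inventory = $14,010.46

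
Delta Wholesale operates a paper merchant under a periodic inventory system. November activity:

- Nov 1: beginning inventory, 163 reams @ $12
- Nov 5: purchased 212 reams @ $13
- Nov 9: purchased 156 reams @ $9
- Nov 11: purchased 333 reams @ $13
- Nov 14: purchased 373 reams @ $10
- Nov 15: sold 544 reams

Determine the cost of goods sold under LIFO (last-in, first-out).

COGS = $5,953

Nov 15, 544 sold [LIFO — newest first]: 373 @ $10 + 171 @ $13 = $5,953
Ending inventory: 163 @ $12 + 212 @ $13 + 156 @ $9 + 162 @ $13 = $8,222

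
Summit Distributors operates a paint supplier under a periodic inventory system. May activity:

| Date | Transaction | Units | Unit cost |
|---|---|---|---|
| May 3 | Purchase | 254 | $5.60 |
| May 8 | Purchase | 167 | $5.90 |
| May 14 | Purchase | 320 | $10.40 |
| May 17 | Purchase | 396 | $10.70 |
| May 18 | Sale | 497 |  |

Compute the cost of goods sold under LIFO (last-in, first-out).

COGS = $5,287.60

May 18, 497 sold [LIFO — newest first]: 396 @ $10.70 + 101 @ $10.40 = $5,287.60
Ending inventory: 254 @ $5.60 + 167 @ $5.90 + 219 @ $10.40 = $4,685.30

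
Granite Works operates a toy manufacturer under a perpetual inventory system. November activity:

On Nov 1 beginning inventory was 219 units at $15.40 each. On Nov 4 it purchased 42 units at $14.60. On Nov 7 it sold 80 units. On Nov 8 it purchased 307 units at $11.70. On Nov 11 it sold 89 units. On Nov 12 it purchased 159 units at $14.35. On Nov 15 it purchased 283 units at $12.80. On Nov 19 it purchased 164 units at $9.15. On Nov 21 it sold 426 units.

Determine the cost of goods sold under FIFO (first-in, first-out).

COGS = $7,965.15

Nov 7, 80 sold [FIFO — oldest first]: 80 @ $15.40 = $1,232.00
Nov 11, 89 sold [FIFO — oldest first]: 89 @ $15.40 = $1,370.60
Nov 21, 426 sold [FIFO — oldest first]: 50 @ $15.40 + 42 @ $14.60 + 307 @ $11.70 + 27 @ $14.35 = $5,362.55
Total COGS = $1,232.00 + $1,370.60 + $5,362.55 = $7,965.15
Ending inventory: 132 @ $14.35 + 283 @ $12.80 + 164 @ $9.15 = $7,017.20
Check: goods available $14,982.35 = COGS $7,965.15 + ending $7,017.20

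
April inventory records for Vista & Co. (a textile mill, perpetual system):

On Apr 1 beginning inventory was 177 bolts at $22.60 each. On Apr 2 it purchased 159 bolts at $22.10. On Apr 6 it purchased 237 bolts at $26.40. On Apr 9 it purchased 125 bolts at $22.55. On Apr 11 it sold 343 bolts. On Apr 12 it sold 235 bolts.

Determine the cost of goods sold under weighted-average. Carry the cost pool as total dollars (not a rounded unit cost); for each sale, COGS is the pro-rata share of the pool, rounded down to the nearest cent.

After Apr 1: 177 on hand, pool $4,000.20 (≈ $22.6000 each)
After Apr 2: 336 on hand, pool $7,514.10 (≈ $22.3634 each)
After Apr 6: 573 on hand, pool $13,770.90 (≈ $24.0330 each)
After Apr 9: 698 on hand, pool $16,589.65 (≈ $23.7674 each)
Apr 11, sell 343: 343/698 × $16,589.65 → $8,152.22
Apr 12, sell 235: 235/355 × $8,437.43 → $5,585.34
Total COGS = $8,152.22 + $5,585.34 = $13,737.56
Ending inventory (cost pool remaining) = $2,852.09

COGS = $13,737.56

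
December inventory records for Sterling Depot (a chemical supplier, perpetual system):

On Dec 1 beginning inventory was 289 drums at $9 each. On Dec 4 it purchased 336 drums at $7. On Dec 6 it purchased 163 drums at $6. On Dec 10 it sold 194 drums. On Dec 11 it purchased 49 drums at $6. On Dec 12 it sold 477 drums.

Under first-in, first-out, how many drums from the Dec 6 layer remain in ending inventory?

Dec 10, 194 sold [FIFO — oldest first]: 194 @ $9 = $1,746
Dec 12, 477 sold [FIFO — oldest first]: 95 @ $9 + 336 @ $7 + 46 @ $6 = $3,483
Total COGS = $1,746 + $3,483 = $5,229
Ending inventory: 117 @ $6 + 49 @ $6 = $996
Check: goods available $6,225 = COGS $5,229 + ending $996

117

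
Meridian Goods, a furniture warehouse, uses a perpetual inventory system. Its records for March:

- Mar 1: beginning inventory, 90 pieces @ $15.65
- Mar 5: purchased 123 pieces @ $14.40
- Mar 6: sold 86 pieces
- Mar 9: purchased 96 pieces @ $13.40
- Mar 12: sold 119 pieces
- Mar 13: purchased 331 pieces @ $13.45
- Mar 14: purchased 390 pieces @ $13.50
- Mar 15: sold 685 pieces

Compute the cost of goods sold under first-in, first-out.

Mar 6, 86 sold [FIFO — oldest first]: 86 @ $15.65 = $1,345.90
Mar 12, 119 sold [FIFO — oldest first]: 4 @ $15.65 + 115 @ $14.40 = $1,718.60
Mar 15, 685 sold [FIFO — oldest first]: 8 @ $14.40 + 96 @ $13.40 + 331 @ $13.45 + 250 @ $13.50 = $9,228.55
Total COGS = $1,345.90 + $1,718.60 + $9,228.55 = $12,293.05
Ending inventory: 140 @ $13.50 = $1,890.00
Check: goods available $14,183.05 = COGS $12,293.05 + ending $1,890.00

COGS = $12,293.05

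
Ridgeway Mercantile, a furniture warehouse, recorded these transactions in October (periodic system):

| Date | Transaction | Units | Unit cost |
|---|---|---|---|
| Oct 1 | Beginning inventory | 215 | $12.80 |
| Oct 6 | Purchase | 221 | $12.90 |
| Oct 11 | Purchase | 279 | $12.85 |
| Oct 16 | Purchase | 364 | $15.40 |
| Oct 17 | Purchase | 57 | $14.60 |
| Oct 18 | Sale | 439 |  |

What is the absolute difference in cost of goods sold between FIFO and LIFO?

FIFO COGS: 215 @ $12.80 + 221 @ $12.90 + 3 @ $12.85 = $5,641.45
LIFO COGS: 57 @ $14.60 + 364 @ $15.40 + 18 @ $12.85 = $6,669.10
Difference = |$5,641.45 − $6,669.10| = $1,027.65

$1,027.65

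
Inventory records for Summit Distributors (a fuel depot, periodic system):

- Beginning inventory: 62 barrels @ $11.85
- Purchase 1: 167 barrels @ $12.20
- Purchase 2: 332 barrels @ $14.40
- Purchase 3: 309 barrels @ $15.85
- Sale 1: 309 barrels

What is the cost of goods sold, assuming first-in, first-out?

COGS = $3,924.10

Sale 1 (309) [FIFO — oldest first]: 62 @ $11.85 + 167 @ $12.20 + 80 @ $14.40 = $3,924.10
Ending inventory: 252 @ $14.40 + 309 @ $15.85 = $8,526.45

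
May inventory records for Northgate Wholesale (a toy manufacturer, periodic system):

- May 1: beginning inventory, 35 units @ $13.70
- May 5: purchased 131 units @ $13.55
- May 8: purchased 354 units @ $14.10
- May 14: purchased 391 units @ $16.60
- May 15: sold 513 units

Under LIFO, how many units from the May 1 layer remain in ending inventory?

35

May 15, 513 sold [LIFO — newest first]: 391 @ $16.60 + 122 @ $14.10 = $8,210.80
Ending inventory: 35 @ $13.70 + 131 @ $13.55 + 232 @ $14.10 = $5,525.75
Check: goods available $13,736.55 = COGS $8,210.80 + ending $5,525.75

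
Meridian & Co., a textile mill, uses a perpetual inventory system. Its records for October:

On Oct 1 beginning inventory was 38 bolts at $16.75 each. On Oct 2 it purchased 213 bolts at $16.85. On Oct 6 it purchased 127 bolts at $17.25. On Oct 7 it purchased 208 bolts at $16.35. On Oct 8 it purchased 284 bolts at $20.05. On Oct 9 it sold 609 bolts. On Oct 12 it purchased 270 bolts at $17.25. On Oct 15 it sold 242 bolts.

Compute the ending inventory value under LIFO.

Oct 9, 609 sold [LIFO — newest first]: 284 @ $20.05 + 208 @ $16.35 + 117 @ $17.25 = $11,113.25
Oct 15, 242 sold [LIFO — newest first]: 242 @ $17.25 = $4,174.50
Total COGS = $11,113.25 + $4,174.50 = $15,287.75
Ending inventory: 38 @ $16.75 + 213 @ $16.85 + 10 @ $17.25 + 28 @ $17.25 = $4,881.05

Ending inventory = $4,881.05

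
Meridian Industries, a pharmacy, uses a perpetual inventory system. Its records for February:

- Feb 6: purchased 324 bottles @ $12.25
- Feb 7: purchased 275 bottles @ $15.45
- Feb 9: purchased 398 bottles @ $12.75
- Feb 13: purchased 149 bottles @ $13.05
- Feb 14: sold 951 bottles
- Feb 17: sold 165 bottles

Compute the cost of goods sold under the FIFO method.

COGS = $14,845.20

Feb 14, 951 sold [FIFO — oldest first]: 324 @ $12.25 + 275 @ $15.45 + 352 @ $12.75 = $12,705.75
Feb 17, 165 sold [FIFO — oldest first]: 46 @ $12.75 + 119 @ $13.05 = $2,139.45
Total COGS = $12,705.75 + $2,139.45 = $14,845.20
Ending inventory: 30 @ $13.05 = $391.50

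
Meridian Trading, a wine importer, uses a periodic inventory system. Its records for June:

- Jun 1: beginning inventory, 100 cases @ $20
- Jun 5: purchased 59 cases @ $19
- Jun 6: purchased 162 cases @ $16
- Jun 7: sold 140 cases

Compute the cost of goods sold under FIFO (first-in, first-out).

Jun 7, 140 sold [FIFO — oldest first]: 100 @ $20 + 40 @ $19 = $2,760
Ending inventory: 19 @ $19 + 162 @ $16 = $2,953

COGS = $2,760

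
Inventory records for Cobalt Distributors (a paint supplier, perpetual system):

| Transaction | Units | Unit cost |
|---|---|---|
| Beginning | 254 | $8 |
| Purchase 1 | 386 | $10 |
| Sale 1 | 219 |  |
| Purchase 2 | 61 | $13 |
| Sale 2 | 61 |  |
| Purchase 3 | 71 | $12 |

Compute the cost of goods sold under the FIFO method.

Sale 1 (219) [FIFO — oldest first]: 219 @ $8 = $1,752
Sale 2 (61) [FIFO — oldest first]: 35 @ $8 + 26 @ $10 = $540
Total COGS = $1,752 + $540 = $2,292
Ending inventory: 360 @ $10 + 61 @ $13 + 71 @ $12 = $5,245

COGS = $2,292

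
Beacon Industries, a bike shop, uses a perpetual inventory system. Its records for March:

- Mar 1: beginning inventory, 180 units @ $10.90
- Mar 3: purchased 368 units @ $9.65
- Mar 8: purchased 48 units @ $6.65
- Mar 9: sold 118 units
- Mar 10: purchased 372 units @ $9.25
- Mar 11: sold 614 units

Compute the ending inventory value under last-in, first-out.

Mar 9, 118 sold [LIFO — newest first]: 48 @ $6.65 + 70 @ $9.65 = $994.70
Mar 11, 614 sold [LIFO — newest first]: 372 @ $9.25 + 242 @ $9.65 = $5,776.30
Total COGS = $994.70 + $5,776.30 = $6,771.00
Ending inventory: 180 @ $10.90 + 56 @ $9.65 = $2,502.40

Ending inventory = $2,502.40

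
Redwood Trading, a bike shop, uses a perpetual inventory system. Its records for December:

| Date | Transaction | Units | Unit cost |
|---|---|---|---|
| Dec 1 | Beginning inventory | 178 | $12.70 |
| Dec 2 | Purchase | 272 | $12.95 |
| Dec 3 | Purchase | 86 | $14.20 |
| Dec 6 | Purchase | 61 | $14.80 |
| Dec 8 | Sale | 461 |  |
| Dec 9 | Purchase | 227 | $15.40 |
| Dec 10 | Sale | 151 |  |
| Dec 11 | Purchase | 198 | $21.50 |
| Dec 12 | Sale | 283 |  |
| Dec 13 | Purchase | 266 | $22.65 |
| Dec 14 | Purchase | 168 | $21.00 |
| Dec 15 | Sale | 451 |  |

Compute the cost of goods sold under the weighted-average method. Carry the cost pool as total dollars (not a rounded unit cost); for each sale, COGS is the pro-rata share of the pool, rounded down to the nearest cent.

COGS = $22,893.13

After Dec 1: 178 on hand, pool $2,260.60 (≈ $12.7000 each)
After Dec 2: 450 on hand, pool $5,783.00 (≈ $12.8511 each)
After Dec 3: 536 on hand, pool $7,004.20 (≈ $13.0675 each)
After Dec 6: 597 on hand, pool $7,907.00 (≈ $13.2446 each)
Dec 8, sell 461: 461/597 × $7,907.00 → $6,105.74
After Dec 9: 363 on hand, pool $5,297.06 (≈ $14.5925 each)
Dec 10, sell 151: 151/363 × $5,297.06 → $2,203.46
After Dec 11: 410 on hand, pool $7,350.60 (≈ $17.9283 each)
Dec 12, sell 283: 283/410 × $7,350.60 → $5,073.70
After Dec 13: 393 on hand, pool $8,301.80 (≈ $21.1242 each)
After Dec 14: 561 on hand, pool $11,829.80 (≈ $21.0870 each)
Dec 15, sell 451: 451/561 × $11,829.80 → $9,510.23
Total COGS = $6,105.74 + $2,203.46 + $5,073.70 + $9,510.23 = $22,893.13
Ending inventory (cost pool remaining) = $2,319.57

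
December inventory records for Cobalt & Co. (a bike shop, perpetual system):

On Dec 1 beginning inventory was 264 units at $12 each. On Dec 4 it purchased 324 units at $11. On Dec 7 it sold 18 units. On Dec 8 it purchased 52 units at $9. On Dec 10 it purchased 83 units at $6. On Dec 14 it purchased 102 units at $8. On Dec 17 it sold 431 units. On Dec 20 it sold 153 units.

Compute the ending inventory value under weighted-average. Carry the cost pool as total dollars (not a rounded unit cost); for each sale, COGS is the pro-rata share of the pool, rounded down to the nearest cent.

After Dec 1: 264 on hand, pool $3,168.00 (≈ $12.0000 each)
After Dec 4: 588 on hand, pool $6,732.00 (≈ $11.4490 each)
Dec 7, sell 18: 18/588 × $6,732.00 → $206.08
After Dec 8: 622 on hand, pool $6,993.92 (≈ $11.2442 each)
After Dec 10: 705 on hand, pool $7,491.92 (≈ $10.6268 each)
After Dec 14: 807 on hand, pool $8,307.92 (≈ $10.2948 each)
Dec 17, sell 431: 431/807 × $8,307.92 → $4,437.06
Dec 20, sell 153: 153/376 × $3,870.86 → $1,575.11
Total COGS = $206.08 + $4,437.06 + $1,575.11 = $6,218.25
Ending inventory (cost pool remaining) = $2,295.75

Ending inventory = $2,295.75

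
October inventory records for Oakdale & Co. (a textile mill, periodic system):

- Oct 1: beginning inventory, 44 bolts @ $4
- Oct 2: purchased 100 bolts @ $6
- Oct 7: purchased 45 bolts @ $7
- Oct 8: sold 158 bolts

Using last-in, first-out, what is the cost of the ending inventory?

Oct 8, 158 sold [LIFO — newest first]: 45 @ $7 + 100 @ $6 + 13 @ $4 = $967
Ending inventory: 31 @ $4 = $124

Ending inventory = $124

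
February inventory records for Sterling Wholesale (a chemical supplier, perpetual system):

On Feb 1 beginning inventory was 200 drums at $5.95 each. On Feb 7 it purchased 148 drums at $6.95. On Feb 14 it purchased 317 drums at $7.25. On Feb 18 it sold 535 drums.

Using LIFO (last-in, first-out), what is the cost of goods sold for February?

COGS = $3,743.35

Feb 18, 535 sold [LIFO — newest first]: 317 @ $7.25 + 148 @ $6.95 + 70 @ $5.95 = $3,743.35
Ending inventory: 130 @ $5.95 = $773.50
Check: goods available $4,516.85 = COGS $3,743.35 + ending $773.50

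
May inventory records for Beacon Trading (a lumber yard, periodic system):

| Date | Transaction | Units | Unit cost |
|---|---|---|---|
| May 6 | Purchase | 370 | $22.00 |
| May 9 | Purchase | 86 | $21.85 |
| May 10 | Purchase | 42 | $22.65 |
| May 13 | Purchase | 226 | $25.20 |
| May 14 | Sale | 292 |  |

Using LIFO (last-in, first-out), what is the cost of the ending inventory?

Ending inventory = $9,494.70

May 14, 292 sold [LIFO — newest first]: 226 @ $25.20 + 42 @ $22.65 + 24 @ $21.85 = $7,170.90
Ending inventory: 370 @ $22.00 + 62 @ $21.85 = $9,494.70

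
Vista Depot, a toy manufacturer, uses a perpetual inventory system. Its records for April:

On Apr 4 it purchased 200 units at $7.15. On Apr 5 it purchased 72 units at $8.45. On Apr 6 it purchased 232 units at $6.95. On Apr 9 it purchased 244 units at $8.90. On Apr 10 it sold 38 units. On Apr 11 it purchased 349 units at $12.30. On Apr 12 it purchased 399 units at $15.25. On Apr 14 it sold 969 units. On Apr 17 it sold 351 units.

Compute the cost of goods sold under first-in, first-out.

Apr 10, 38 sold [FIFO — oldest first]: 38 @ $7.15 = $271.70
Apr 14, 969 sold [FIFO — oldest first]: 162 @ $7.15 + 72 @ $8.45 + 232 @ $6.95 + 244 @ $8.90 + 259 @ $12.30 = $8,736.40
Apr 17, 351 sold [FIFO — oldest first]: 90 @ $12.30 + 261 @ $15.25 = $5,087.25
Total COGS = $271.70 + $8,736.40 + $5,087.25 = $14,095.35
Ending inventory: 138 @ $15.25 = $2,104.50
Check: goods available $16,199.85 = COGS $14,095.35 + ending $2,104.50

COGS = $14,095.35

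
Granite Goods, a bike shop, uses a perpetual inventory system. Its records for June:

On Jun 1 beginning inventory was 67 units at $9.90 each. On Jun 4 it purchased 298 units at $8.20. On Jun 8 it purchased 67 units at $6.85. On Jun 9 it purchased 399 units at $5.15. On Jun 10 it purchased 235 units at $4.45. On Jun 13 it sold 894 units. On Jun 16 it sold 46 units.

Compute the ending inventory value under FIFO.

Ending inventory = $560.70

Jun 13, 894 sold [FIFO — oldest first]: 67 @ $9.90 + 298 @ $8.20 + 67 @ $6.85 + 399 @ $5.15 + 63 @ $4.45 = $5,901.05
Jun 16, 46 sold [FIFO — oldest first]: 46 @ $4.45 = $204.70
Total COGS = $5,901.05 + $204.70 = $6,105.75
Ending inventory: 126 @ $4.45 = $560.70
Check: goods available $6,666.45 = COGS $6,105.75 + ending $560.70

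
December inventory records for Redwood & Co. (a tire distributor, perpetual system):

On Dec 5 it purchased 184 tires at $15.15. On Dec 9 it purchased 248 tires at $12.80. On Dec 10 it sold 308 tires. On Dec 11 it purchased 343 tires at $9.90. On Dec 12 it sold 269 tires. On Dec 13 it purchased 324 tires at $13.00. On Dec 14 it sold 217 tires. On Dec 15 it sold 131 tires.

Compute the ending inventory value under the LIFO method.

Dec 10, 308 sold [LIFO — newest first]: 248 @ $12.80 + 60 @ $15.15 = $4,083.40
Dec 12, 269 sold [LIFO — newest first]: 269 @ $9.90 = $2,663.10
Dec 14, 217 sold [LIFO — newest first]: 217 @ $13.00 = $2,821.00
Dec 15, 131 sold [LIFO — newest first]: 107 @ $13.00 + 24 @ $9.90 = $1,628.60
Total COGS = $4,083.40 + $2,663.10 + $2,821.00 + $1,628.60 = $11,196.10
Ending inventory: 124 @ $15.15 + 50 @ $9.90 = $2,373.60
Check: goods available $13,569.70 = COGS $11,196.10 + ending $2,373.60

Ending inventory = $2,373.60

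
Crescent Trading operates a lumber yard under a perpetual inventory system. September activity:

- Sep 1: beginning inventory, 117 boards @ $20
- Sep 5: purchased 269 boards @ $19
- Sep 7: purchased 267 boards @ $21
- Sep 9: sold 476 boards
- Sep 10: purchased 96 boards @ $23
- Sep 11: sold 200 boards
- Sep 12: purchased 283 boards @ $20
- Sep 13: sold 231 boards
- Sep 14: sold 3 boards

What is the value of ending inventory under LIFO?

Sep 9, 476 sold [LIFO — newest first]: 267 @ $21 + 209 @ $19 = $9,578
Sep 11, 200 sold [LIFO — newest first]: 96 @ $23 + 60 @ $19 + 44 @ $20 = $4,228
Sep 13, 231 sold [LIFO — newest first]: 231 @ $20 = $4,620
Sep 14, 3 sold [LIFO — newest first]: 3 @ $20 = $60
Total COGS = $9,578 + $4,228 + $4,620 + $60 = $18,486
Ending inventory: 73 @ $20 + 49 @ $20 = $2,440

Ending inventory = $2,440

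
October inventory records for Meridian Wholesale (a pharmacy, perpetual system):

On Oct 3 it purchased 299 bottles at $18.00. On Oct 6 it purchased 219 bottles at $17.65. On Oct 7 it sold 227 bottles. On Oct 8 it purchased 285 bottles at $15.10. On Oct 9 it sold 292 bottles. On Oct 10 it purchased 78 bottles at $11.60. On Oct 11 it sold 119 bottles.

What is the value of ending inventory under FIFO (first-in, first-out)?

Ending inventory = $3,396.30

Oct 7, 227 sold [FIFO — oldest first]: 227 @ $18.00 = $4,086.00
Oct 9, 292 sold [FIFO — oldest first]: 72 @ $18.00 + 219 @ $17.65 + 1 @ $15.10 = $5,176.45
Oct 11, 119 sold [FIFO — oldest first]: 119 @ $15.10 = $1,796.90
Total COGS = $4,086.00 + $5,176.45 + $1,796.90 = $11,059.35
Ending inventory: 165 @ $15.10 + 78 @ $11.60 = $3,396.30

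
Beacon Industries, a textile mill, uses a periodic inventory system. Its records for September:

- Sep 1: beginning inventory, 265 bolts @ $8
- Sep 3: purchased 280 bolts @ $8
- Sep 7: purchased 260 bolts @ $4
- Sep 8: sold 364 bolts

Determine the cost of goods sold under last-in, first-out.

Sep 8, 364 sold [LIFO — newest first]: 260 @ $4 + 104 @ $8 = $1,872
Ending inventory: 265 @ $8 + 176 @ $8 = $3,528
Check: goods available $5,400 = COGS $1,872 + ending $3,528

COGS = $1,872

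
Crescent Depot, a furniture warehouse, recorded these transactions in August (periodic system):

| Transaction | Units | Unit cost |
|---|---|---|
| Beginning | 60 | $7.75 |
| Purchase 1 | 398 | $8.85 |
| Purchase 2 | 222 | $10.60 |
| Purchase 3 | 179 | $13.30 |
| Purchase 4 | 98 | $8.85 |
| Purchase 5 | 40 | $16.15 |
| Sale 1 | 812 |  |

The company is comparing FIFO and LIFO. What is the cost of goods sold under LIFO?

FIFO COGS: 60 @ $7.75 + 398 @ $8.85 + 222 @ $10.60 + 132 @ $13.30 = $8,096.10
LIFO COGS: 40 @ $16.15 + 98 @ $8.85 + 179 @ $13.30 + 222 @ $10.60 + 273 @ $8.85 = $8,663.25

COGS = $8,663.25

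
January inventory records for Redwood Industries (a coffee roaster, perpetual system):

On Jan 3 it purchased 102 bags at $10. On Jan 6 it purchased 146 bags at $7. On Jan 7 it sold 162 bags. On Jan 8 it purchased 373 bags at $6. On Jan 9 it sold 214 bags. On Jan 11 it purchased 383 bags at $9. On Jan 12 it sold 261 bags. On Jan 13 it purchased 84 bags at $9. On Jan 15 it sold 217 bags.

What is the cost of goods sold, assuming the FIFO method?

COGS = $6,377

Jan 7, 162 sold [FIFO — oldest first]: 102 @ $10 + 60 @ $7 = $1,440
Jan 9, 214 sold [FIFO — oldest first]: 86 @ $7 + 128 @ $6 = $1,370
Jan 12, 261 sold [FIFO — oldest first]: 245 @ $6 + 16 @ $9 = $1,614
Jan 15, 217 sold [FIFO — oldest first]: 217 @ $9 = $1,953
Total COGS = $1,440 + $1,370 + $1,614 + $1,953 = $6,377
Ending inventory: 150 @ $9 + 84 @ $9 = $2,106
Check: goods available $8,483 = COGS $6,377 + ending $2,106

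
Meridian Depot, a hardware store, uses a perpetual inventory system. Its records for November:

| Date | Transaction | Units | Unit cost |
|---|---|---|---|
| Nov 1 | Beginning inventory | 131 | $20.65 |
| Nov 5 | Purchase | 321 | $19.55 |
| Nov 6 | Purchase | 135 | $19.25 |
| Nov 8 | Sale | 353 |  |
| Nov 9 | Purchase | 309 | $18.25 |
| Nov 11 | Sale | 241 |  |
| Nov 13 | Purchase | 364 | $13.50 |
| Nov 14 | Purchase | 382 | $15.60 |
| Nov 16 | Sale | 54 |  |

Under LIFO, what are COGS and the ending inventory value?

Nov 8, 353 sold [LIFO — newest first]: 135 @ $19.25 + 218 @ $19.55 = $6,860.65
Nov 11, 241 sold [LIFO — newest first]: 241 @ $18.25 = $4,398.25
Nov 16, 54 sold [LIFO — newest first]: 54 @ $15.60 = $842.40
Total COGS = $6,860.65 + $4,398.25 + $842.40 = $12,101.30
Ending inventory: 131 @ $20.65 + 103 @ $19.55 + 68 @ $18.25 + 364 @ $13.50 + 328 @ $15.60 = $15,990.60
Check: goods available $28,091.90 = COGS $12,101.30 + ending $15,990.60

COGS = $12,101.30; ending inventory = $15,990.60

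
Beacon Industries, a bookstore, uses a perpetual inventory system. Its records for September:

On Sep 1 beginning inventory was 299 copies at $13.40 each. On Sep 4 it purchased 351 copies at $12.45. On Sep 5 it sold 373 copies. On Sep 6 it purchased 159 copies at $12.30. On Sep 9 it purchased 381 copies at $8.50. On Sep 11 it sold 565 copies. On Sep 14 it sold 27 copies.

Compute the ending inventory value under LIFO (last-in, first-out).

Sep 5, 373 sold [LIFO — newest first]: 351 @ $12.45 + 22 @ $13.40 = $4,664.75
Sep 11, 565 sold [LIFO — newest first]: 381 @ $8.50 + 159 @ $12.30 + 25 @ $13.40 = $5,529.20
Sep 14, 27 sold [LIFO — newest first]: 27 @ $13.40 = $361.80
Total COGS = $4,664.75 + $5,529.20 + $361.80 = $10,555.75
Ending inventory: 225 @ $13.40 = $3,015.00
Check: goods available $13,570.75 = COGS $10,555.75 + ending $3,015.00

Ending inventory = $3,015.00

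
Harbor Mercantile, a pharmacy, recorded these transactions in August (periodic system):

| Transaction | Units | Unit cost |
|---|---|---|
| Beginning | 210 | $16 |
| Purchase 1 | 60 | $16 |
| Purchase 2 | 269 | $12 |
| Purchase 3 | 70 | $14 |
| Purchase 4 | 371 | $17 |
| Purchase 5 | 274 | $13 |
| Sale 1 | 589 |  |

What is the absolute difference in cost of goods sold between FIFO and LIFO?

FIFO COGS: 210 @ $16 + 60 @ $16 + 269 @ $12 + 50 @ $14 = $8,248
LIFO COGS: 274 @ $13 + 315 @ $17 = $8,917
Difference = |$8,248 − $8,917| = $669

$669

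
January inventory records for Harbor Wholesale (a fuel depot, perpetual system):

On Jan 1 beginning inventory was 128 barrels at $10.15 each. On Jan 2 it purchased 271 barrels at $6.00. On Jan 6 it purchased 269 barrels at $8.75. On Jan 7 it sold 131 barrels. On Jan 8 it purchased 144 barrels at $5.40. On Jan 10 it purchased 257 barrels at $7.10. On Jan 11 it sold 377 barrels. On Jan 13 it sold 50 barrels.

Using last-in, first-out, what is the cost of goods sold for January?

COGS = $3,976.05

Jan 7, 131 sold [LIFO — newest first]: 131 @ $8.75 = $1,146.25
Jan 11, 377 sold [LIFO — newest first]: 257 @ $7.10 + 120 @ $5.40 = $2,472.70
Jan 13, 50 sold [LIFO — newest first]: 24 @ $5.40 + 26 @ $8.75 = $357.10
Total COGS = $1,146.25 + $2,472.70 + $357.10 = $3,976.05
Ending inventory: 128 @ $10.15 + 271 @ $6.00 + 112 @ $8.75 = $3,905.20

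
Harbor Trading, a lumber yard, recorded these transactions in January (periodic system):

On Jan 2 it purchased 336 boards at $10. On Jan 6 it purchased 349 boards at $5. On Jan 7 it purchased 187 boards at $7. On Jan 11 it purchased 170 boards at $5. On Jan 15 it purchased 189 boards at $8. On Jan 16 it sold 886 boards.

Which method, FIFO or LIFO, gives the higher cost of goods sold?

FIFO

FIFO COGS: 336 @ $10 + 349 @ $5 + 187 @ $7 + 14 @ $5 = $6,484
LIFO COGS: 189 @ $8 + 170 @ $5 + 187 @ $7 + 340 @ $5 = $5,371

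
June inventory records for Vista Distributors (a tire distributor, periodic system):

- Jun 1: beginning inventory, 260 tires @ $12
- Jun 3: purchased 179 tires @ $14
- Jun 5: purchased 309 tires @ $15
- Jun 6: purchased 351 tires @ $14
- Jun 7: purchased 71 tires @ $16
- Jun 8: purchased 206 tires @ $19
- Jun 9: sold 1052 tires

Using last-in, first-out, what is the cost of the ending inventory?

Jun 9, 1052 sold [LIFO — newest first]: 206 @ $19 + 71 @ $16 + 351 @ $14 + 309 @ $15 + 115 @ $14 = $16,209
Ending inventory: 260 @ $12 + 64 @ $14 = $4,016

Ending inventory = $4,016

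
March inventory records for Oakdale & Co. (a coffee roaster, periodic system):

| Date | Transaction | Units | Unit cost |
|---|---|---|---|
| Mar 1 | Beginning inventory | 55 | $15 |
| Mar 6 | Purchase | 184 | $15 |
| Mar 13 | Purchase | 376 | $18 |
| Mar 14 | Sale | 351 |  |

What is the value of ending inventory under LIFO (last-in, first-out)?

Ending inventory = $4,035

Mar 14, 351 sold [LIFO — newest first]: 351 @ $18 = $6,318
Ending inventory: 55 @ $15 + 184 @ $15 + 25 @ $18 = $4,035
Check: goods available $10,353 = COGS $6,318 + ending $4,035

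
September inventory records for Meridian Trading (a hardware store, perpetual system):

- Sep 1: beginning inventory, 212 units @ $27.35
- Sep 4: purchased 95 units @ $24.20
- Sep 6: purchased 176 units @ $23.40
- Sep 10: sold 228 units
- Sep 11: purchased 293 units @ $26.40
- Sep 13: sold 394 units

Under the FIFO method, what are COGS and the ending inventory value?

Sep 10, 228 sold [FIFO — oldest first]: 212 @ $27.35 + 16 @ $24.20 = $6,185.40
Sep 13, 394 sold [FIFO — oldest first]: 79 @ $24.20 + 176 @ $23.40 + 139 @ $26.40 = $9,699.80
Total COGS = $6,185.40 + $9,699.80 = $15,885.20
Ending inventory: 154 @ $26.40 = $4,065.60
Check: goods available $19,950.80 = COGS $15,885.20 + ending $4,065.60

COGS = $15,885.20; ending inventory = $4,065.60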